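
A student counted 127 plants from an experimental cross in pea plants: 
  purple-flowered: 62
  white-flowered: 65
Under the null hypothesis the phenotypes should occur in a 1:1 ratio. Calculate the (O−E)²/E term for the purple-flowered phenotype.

The 1:1 ratio has 2 parts, so with N = 127 the expected counts are:
  purple-flowered: 127 × 1/2 = 63.5
  white-flowered: 127 × 1/2 = 63.5
Contribution of purple-flowered: (62 − 63.5)² / 63.5 = 0.0354

0.035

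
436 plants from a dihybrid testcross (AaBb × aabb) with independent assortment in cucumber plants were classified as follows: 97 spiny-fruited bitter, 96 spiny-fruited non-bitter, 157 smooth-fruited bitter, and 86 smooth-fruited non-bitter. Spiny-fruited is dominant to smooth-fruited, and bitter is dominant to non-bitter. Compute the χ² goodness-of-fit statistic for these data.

28.862

A dihybrid testcross with independent assortment gives a 1:1:1:1 ratio.
Expected counts for N = 436 under a 1:1:1:1 ratio (total parts = 4):
  spiny-fruited bitter: 436 × 1/4 = 109
  spiny-fruited non-bitter: 436 × 1/4 = 109
  smooth-fruited bitter: 436 × 1/4 = 109
  smooth-fruited non-bitter: 436 × 1/4 = 109
χ² = Σ (O − E)² / E
  spiny-fruited bitter: (97 − 109)² / 109 = 1.3211
  spiny-fruited non-bitter: (96 − 109)² / 109 = 1.5505
  smooth-fruited bitter: (157 − 109)² / 109 = 21.1376
  smooth-fruited non-bitter: (86 − 109)² / 109 = 4.8532
χ² = 1.3211 + 1.5505 + 21.1376 + 4.8532 = 28.8624 ≈ 28.862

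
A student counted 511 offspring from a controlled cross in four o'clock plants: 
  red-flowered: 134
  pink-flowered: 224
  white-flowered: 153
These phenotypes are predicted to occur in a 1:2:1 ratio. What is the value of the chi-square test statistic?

9.180

The 1:2:1 ratio has 4 parts, so with N = 511 the expected counts are:
  red-flowered: 511 × 1/4 = 127.75
  pink-flowered: 511 × 2/4 = 255.5
  white-flowered: 511 × 1/4 = 127.75
χ² = Σ (O − E)² / E
  red-flowered: (134 − 127.75)² / 127.75 = 0.3058
  pink-flowered: (224 − 255.5)² / 255.5 = 3.8836
  white-flowered: (153 − 127.75)² / 127.75 = 4.9907
χ² = 0.3058 + 3.8836 + 4.9907 = 9.1801 ≈ 9.180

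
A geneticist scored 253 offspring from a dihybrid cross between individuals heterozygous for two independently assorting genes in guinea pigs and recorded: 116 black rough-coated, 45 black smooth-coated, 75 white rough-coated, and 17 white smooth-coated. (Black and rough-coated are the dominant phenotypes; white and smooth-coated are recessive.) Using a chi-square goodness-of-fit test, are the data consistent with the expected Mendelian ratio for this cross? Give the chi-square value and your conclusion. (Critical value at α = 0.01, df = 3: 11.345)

A dihybrid F₂ with independent assortment and complete dominance at both loci gives a 9:3:3:1 phenotypic ratio.
Expected counts for N = 253 under a 9:3:3:1 ratio (total parts = 16):
  black rough-coated: 253 × 9/16 = 142.3125
  black smooth-coated: 253 × 3/16 = 47.4375
  white rough-coated: 253 × 3/16 = 47.4375
  white smooth-coated: 253 × 1/16 = 15.8125
χ² = Σ (O − E)² / E
  black rough-coated: (116 − 142.3125)² / 142.3125 = 4.8650
  black smooth-coated: (45 − 47.4375)² / 47.4375 = 0.1252
  white rough-coated: (75 − 47.4375)² / 47.4375 = 16.0146
  white smooth-coated: (17 − 15.8125)² / 15.8125 = 0.0892
χ² = 4.8650 + 0.1252 + 16.0146 + 0.0892 = 21.094
Degrees of freedom = 4 − 1 = 3; critical value at α = 0.01 is 11.345.
Since 21.094 > 11.345, we reject the null hypothesis — the data do not fit the 9:3:3:1 ratio.

21.094; not consistent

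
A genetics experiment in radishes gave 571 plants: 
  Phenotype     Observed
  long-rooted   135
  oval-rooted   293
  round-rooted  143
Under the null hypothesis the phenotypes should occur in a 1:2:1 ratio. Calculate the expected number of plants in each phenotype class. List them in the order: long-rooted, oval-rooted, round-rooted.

The 1:2:1 ratio has 4 parts, so with N = 571 the expected counts are:
  long-rooted: 571 × 1/4 = 142.75
  oval-rooted: 571 × 2/4 = 285.5
  round-rooted: 571 × 1/4 = 142.75

142.75, 285.5, 142.75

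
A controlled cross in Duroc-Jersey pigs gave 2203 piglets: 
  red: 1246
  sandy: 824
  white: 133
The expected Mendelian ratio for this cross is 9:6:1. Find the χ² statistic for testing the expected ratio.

0.203

Expected counts for N = 2203 under a 9:6:1 ratio (total parts = 16):
  red: 2203 × 9/16 = 1239.1875
  sandy: 2203 × 6/16 = 826.125
  white: 2203 × 1/16 = 137.6875
χ² = Σ (O − E)² / E
  red: (1246 − 1239.1875)² / 1239.1875 = 0.0375
  sandy: (824 − 826.125)² / 826.125 = 0.0055
  white: (133 − 137.6875)² / 137.6875 = 0.1596
χ² = 0.0375 + 0.0055 + 0.1596 = 0.2026 ≈ 0.203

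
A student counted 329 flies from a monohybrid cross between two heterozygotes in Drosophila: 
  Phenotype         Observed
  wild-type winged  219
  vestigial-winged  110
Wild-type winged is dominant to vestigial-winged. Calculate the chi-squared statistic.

For a monohybrid cross between heterozygotes with complete dominance, the expected phenotypic ratio is 3:1.
Under the 3:1 hypothesis (Σ ratio = 4, N = 329):
  wild-type winged: 329 × 3/4 = 246.75
  vestigial-winged: 329 × 1/4 = 82.25
χ² = Σ (O − E)² / E
  wild-type winged: (219 − 246.75)² / 246.75 = 3.1208
  vestigial-winged: (110 − 82.25)² / 82.25 = 9.3625
χ² = 3.1208 + 9.3625 = 12.4833 ≈ 12.483

12.483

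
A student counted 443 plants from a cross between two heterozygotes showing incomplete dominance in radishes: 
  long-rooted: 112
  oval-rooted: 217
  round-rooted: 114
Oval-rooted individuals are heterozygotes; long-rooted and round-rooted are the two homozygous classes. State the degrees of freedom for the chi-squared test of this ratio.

With incomplete dominance, a heterozygote × heterozygote cross gives a 1:2:1 phenotypic ratio.
A goodness-of-fit test with 3 phenotype classes has df = 3 − 1 = 2.

2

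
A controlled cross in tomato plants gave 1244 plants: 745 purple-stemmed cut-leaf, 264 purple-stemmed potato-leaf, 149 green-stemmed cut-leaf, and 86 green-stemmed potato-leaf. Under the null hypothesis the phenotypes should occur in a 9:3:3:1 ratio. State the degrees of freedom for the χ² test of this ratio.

3

A goodness-of-fit test with 4 phenotype classes has df = 4 − 1 = 3.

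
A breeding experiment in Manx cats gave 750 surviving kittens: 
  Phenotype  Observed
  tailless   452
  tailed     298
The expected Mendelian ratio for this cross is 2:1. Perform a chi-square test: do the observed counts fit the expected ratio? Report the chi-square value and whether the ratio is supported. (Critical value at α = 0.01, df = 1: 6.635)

Expected counts for N = 750 under a 2:1 ratio (total parts = 3):
  tailless: 750 × 2/3 = 500
  tailed: 750 × 1/3 = 250
χ² = Σ (O − E)² / E
  tailless: (452 − 500)² / 500 = 4.6080
  tailed: (298 − 250)² / 250 = 9.2160
χ² = 4.6080 + 9.2160 = 13.824
Degrees of freedom = 2 − 1 = 1; critical value at α = 0.01 is 6.635.
Since 13.824 > 6.635, we reject the null hypothesis — the data do not fit the 2:1 ratio.

13.824; not consistent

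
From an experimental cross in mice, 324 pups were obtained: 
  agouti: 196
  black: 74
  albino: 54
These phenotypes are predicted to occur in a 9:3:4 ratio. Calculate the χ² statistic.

Total ratio parts = 16. Expected numbers out of 324:
  agouti: 324 × 9/16 = 182.25
  black: 324 × 3/16 = 60.75
  albino: 324 × 4/16 = 81
χ² = Σ (O − E)² / E
  agouti: (196 − 182.25)² / 182.25 = 1.0374
  black: (74 − 60.75)² / 60.75 = 2.8899
  albino: (54 − 81)² / 81 = 9.0000
χ² = 1.0374 + 2.8899 + 9.0000 = 12.9273 ≈ 12.927

12.927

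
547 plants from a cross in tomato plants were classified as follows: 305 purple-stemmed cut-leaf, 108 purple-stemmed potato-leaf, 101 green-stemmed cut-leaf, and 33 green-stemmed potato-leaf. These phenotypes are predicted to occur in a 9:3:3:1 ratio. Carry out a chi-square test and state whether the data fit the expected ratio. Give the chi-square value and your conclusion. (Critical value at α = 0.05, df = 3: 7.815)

Total ratio parts = 16. Expected numbers out of 547:
  purple-stemmed cut-leaf: 547 × 9/16 = 307.6875
  purple-stemmed potato-leaf: 547 × 3/16 = 102.5625
  green-stemmed cut-leaf: 547 × 3/16 = 102.5625
  green-stemmed potato-leaf: 547 × 1/16 = 34.1875
χ² = Σ (O − E)² / E
  purple-stemmed cut-leaf: (305 − 307.6875)² / 307.6875 = 0.0235
  purple-stemmed potato-leaf: (108 − 102.5625)² / 102.5625 = 0.2883
  green-stemmed cut-leaf: (101 − 102.5625)² / 102.5625 = 0.0238
  green-stemmed potato-leaf: (33 − 34.1875)² / 34.1875 = 0.0412
χ² = 0.0235 + 0.2883 + 0.0238 + 0.0412 = 0.3768 ≈ 0.377
Degrees of freedom = 4 − 1 = 3; critical value at α = 0.05 is 7.815.
Since 0.377 < 7.815, we fail to reject the null hypothesis — the data are consistent with the 9:3:3:1 ratio.

0.377; consistent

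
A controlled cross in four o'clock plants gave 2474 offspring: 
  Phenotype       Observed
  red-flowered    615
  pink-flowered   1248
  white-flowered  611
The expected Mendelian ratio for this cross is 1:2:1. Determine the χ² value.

Expected counts for N = 2474 under a 1:2:1 ratio (total parts = 4):
  red-flowered: 2474 × 1/4 = 618.5
  pink-flowered: 2474 × 2/4 = 1237
  white-flowered: 2474 × 1/4 = 618.5
χ² = Σ (O − E)² / E
  red-flowered: (615 − 618.5)² / 618.5 = 0.0198
  pink-flowered: (1248 − 1237)² / 1237 = 0.0978
  white-flowered: (611 − 618.5)² / 618.5 = 0.0909
χ² = 0.0198 + 0.0978 + 0.0909 = 0.2085 ≈ 0.209

0.209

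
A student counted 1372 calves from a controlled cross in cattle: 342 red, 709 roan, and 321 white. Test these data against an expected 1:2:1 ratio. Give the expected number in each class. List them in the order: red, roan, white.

343, 686, 343

The 1:2:1 ratio has 4 parts, so with N = 1372 the expected counts are:
  red: 1372 × 1/4 = 343
  roan: 1372 × 2/4 = 686
  white: 1372 × 1/4 = 343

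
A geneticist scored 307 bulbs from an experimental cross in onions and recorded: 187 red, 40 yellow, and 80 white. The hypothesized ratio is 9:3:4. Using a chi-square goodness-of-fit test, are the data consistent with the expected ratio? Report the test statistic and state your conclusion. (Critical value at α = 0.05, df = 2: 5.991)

6.682; not consistent

Under the 9:3:4 hypothesis (Σ ratio = 16, N = 307):
  red: 307 × 9/16 = 172.6875
  yellow: 307 × 3/16 = 57.5625
  white: 307 × 4/16 = 76.75
χ² = Σ (O − E)² / E
  red: (187 − 172.6875)² / 172.6875 = 1.1862
  yellow: (40 − 57.5625)² / 57.5625 = 5.3584
  white: (80 − 76.75)² / 76.75 = 0.1376
χ² = 1.1862 + 5.3584 + 0.1376 = 6.6822 ≈ 6.682
Degrees of freedom = 3 − 1 = 2; critical value at α = 0.05 is 5.991.
Since 6.682 > 5.991, we reject the null hypothesis — the data do not fit the 9:3:4 ratio.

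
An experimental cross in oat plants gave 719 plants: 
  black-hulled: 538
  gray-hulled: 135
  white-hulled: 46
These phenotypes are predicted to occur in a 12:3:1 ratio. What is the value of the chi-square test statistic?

0.028

Total ratio parts = 16. Expected numbers out of 719:
  black-hulled: 719 × 12/16 = 539.25
  gray-hulled: 719 × 3/16 = 134.8125
  white-hulled: 719 × 1/16 = 44.9375
χ² = Σ (O − E)² / E
  black-hulled: (538 − 539.25)² / 539.25 = 0.0029
  gray-hulled: (135 − 134.8125)² / 134.8125 = 0.0003
  white-hulled: (46 − 44.9375)² / 44.9375 = 0.0251
χ² = 0.0029 + 0.0003 + 0.0251 = 0.0283 ≈ 0.028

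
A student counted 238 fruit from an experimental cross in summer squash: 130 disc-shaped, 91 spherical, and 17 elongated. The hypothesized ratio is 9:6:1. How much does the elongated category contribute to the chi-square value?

The 9:6:1 ratio has 16 parts, so with N = 238 the expected counts are:
  disc-shaped: 238 × 9/16 = 133.875
  spherical: 238 × 6/16 = 89.25
  elongated: 238 × 1/16 = 14.875
Contribution of elongated: (17 − 14.875)² / 14.875 = 0.3036

0.304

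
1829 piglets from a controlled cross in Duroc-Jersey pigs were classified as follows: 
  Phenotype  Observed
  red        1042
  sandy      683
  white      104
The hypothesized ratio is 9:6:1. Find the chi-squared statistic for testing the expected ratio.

1.111

Total ratio parts = 16. Expected numbers out of 1829:
  red: 1829 × 9/16 = 1028.8125
  sandy: 1829 × 6/16 = 685.875
  white: 1829 × 1/16 = 114.3125
χ² = Σ (O − E)² / E
  red: (1042 − 1028.8125)² / 1028.8125 = 0.1690
  sandy: (683 − 685.875)² / 685.875 = 0.0121
  white: (104 − 114.3125)² / 114.3125 = 0.9303
χ² = 0.1690 + 0.0121 + 0.9303 = 1.1114 ≈ 1.111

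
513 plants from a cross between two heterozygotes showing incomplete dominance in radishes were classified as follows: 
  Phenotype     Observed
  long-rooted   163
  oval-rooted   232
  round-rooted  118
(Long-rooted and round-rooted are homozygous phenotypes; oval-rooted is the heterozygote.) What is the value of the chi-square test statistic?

With incomplete dominance, a heterozygote × heterozygote cross gives a 1:2:1 phenotypic ratio.
Total ratio parts = 4. Expected numbers out of 513:
  long-rooted: 513 × 1/4 = 128.25
  oval-rooted: 513 × 2/4 = 256.5
  round-rooted: 513 × 1/4 = 128.25
χ² = Σ (O − E)² / E
  long-rooted: (163 − 128.25)² / 128.25 = 9.4157
  oval-rooted: (232 − 256.5)² / 256.5 = 2.3402
  round-rooted: (118 − 128.25)² / 128.25 = 0.8192
χ² = 9.4157 + 2.3402 + 0.8192 = 12.5751 ≈ 12.575

12.575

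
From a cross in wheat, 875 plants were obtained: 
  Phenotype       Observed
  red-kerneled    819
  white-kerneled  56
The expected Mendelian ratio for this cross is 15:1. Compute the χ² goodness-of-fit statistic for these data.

Total ratio parts = 16. Expected numbers out of 875:
  red-kerneled: 875 × 15/16 = 820.3125
  white-kerneled: 875 × 1/16 = 54.6875
χ² = Σ (O − E)² / E
  red-kerneled: (819 − 820.3125)² / 820.3125 = 0.0021
  white-kerneled: (56 − 54.6875)² / 54.6875 = 0.0315
χ² = 0.0021 + 0.0315 = 0.0336 ≈ 0.034

0.034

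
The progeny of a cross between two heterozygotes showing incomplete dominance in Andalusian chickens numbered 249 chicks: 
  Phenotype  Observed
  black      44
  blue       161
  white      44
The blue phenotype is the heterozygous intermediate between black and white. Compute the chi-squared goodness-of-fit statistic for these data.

With incomplete dominance, a heterozygote × heterozygote cross gives a 1:2:1 phenotypic ratio.
Total ratio parts = 4. Expected numbers out of 249:
  black: 249 × 1/4 = 62.25
  blue: 249 × 2/4 = 124.5
  white: 249 × 1/4 = 62.25
χ² = Σ (O − E)² / E
  black: (44 − 62.25)² / 62.25 = 5.3504
  blue: (161 − 124.5)² / 124.5 = 10.7008
  white: (44 − 62.25)² / 62.25 = 5.3504
χ² = 5.3504 + 10.7008 + 5.3504 = 21.4016 ≈ 21.402

21.402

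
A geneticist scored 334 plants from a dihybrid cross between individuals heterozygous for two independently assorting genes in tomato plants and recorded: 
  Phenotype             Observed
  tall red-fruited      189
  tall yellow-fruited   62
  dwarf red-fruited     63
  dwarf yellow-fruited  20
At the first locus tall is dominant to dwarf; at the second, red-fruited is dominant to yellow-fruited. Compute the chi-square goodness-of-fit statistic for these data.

0.052

A dihybrid F₂ with independent assortment and complete dominance at both loci gives a 9:3:3:1 phenotypic ratio.
Under the 9:3:3:1 hypothesis (Σ ratio = 16, N = 334):
  tall red-fruited: 334 × 9/16 = 187.875
  tall yellow-fruited: 334 × 3/16 = 62.625
  dwarf red-fruited: 334 × 3/16 = 62.625
  dwarf yellow-fruited: 334 × 1/16 = 20.875
χ² = Σ (O − E)² / E
  tall red-fruited: (189 − 187.875)² / 187.875 = 0.0067
  tall yellow-fruited: (62 − 62.625)² / 62.625 = 0.0062
  dwarf red-fruited: (63 − 62.625)² / 62.625 = 0.0022
  dwarf yellow-fruited: (20 − 20.875)² / 20.875 = 0.0367
χ² = 0.0067 + 0.0062 + 0.0022 + 0.0367 = 0.0518 ≈ 0.052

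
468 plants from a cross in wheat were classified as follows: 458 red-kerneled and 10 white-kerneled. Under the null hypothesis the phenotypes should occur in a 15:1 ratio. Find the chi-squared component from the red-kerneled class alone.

Total ratio parts = 16. Expected numbers out of 468:
  red-kerneled: 468 × 15/16 = 438.75
  white-kerneled: 468 × 1/16 = 29.25
Contribution of red-kerneled: (458 − 438.75)² / 438.75 = 0.8446

0.845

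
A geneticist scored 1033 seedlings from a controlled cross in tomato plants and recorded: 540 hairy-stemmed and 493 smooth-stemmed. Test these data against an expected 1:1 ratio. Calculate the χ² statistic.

The 1:1 ratio has 2 parts, so with N = 1033 the expected counts are:
  hairy-stemmed: 1033 × 1/2 = 516.5
  smooth-stemmed: 1033 × 1/2 = 516.5
χ² = Σ (O − E)² / E
  hairy-stemmed: (540 − 516.5)² / 516.5 = 1.0692
  smooth-stemmed: (493 − 516.5)² / 516.5 = 1.0692
χ² = 1.0692 + 1.0692 = 2.1384 ≈ 2.138

2.138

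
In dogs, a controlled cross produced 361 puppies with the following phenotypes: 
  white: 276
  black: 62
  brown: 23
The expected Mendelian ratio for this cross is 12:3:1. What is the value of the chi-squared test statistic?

Expected counts for N = 361 under a 12:3:1 ratio (total parts = 16):
  white: 361 × 12/16 = 270.75
  black: 361 × 3/16 = 67.6875
  brown: 361 × 1/16 = 22.5625
χ² = Σ (O − E)² / E
  white: (276 − 270.75)² / 270.75 = 0.1018
  black: (62 − 67.6875)² / 67.6875 = 0.4779
  brown: (23 − 22.5625)² / 22.5625 = 0.0085
χ² = 0.1018 + 0.4779 + 0.0085 = 0.5882 ≈ 0.588

0.588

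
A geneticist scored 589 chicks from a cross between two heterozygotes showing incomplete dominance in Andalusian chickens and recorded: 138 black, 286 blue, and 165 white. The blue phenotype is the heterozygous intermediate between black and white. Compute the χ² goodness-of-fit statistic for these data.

With incomplete dominance, a heterozygote × heterozygote cross gives a 1:2:1 phenotypic ratio.
Under the 1:2:1 hypothesis (Σ ratio = 4, N = 589):
  black: 589 × 1/4 = 147.25
  blue: 589 × 2/4 = 294.5
  white: 589 × 1/4 = 147.25
χ² = Σ (O − E)² / E
  black: (138 − 147.25)² / 147.25 = 0.5811
  blue: (286 − 294.5)² / 294.5 = 0.2453
  white: (165 − 147.25)² / 147.25 = 2.1396
χ² = 0.5811 + 0.2453 + 2.1396 = 2.966

2.966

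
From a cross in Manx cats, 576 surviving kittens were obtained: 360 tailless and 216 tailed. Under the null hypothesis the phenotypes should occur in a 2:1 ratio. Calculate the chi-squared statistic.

4.500

Expected counts for N = 576 under a 2:1 ratio (total parts = 3):
  tailless: 576 × 2/3 = 384
  tailed: 576 × 1/3 = 192
χ² = Σ (O − E)² / E
  tailless: (360 − 384)² / 384 = 1.5000
  tailed: (216 − 192)² / 192 = 3.0000
χ² = 1.5000 + 3.0000 = 4.500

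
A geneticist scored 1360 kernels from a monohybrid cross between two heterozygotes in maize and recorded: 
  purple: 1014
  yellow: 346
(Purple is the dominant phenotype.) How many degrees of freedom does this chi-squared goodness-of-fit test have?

1

For a monohybrid cross between heterozygotes with complete dominance, the expected phenotypic ratio is 3:1.
A goodness-of-fit test with 2 phenotype classes has df = 2 − 1 = 1.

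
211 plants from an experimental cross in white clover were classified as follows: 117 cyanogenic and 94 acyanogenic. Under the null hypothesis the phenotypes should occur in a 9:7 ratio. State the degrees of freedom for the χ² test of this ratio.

A goodness-of-fit test with 2 phenotype classes has df = 2 − 1 = 1.

1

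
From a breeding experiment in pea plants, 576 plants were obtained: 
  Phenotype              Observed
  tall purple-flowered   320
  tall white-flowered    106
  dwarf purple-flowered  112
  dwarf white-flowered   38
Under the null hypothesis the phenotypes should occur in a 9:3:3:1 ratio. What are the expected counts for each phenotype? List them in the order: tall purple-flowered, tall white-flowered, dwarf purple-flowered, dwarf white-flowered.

The 9:3:3:1 ratio has 16 parts, so with N = 576 the expected counts are:
  tall purple-flowered: 576 × 9/16 = 324
  tall white-flowered: 576 × 3/16 = 108
  dwarf purple-flowered: 576 × 3/16 = 108
  dwarf white-flowered: 576 × 1/16 = 36

324, 108, 108, 36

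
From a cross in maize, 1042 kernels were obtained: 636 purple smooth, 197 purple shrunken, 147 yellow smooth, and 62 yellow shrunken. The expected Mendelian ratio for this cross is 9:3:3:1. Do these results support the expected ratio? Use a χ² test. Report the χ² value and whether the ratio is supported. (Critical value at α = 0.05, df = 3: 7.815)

Total ratio parts = 16. Expected numbers out of 1042:
  purple smooth: 1042 × 9/16 = 586.125
  purple shrunken: 1042 × 3/16 = 195.375
  yellow smooth: 1042 × 3/16 = 195.375
  yellow shrunken: 1042 × 1/16 = 65.125
χ² = Σ (O − E)² / E
  purple smooth: (636 − 586.125)² / 586.125 = 4.2440
  purple shrunken: (197 − 195.375)² / 195.375 = 0.0135
  yellow smooth: (147 − 195.375)² / 195.375 = 11.9777
  yellow shrunken: (62 − 65.125)² / 65.125 = 0.1500
χ² = 4.2440 + 0.0135 + 11.9777 + 0.1500 = 16.3852 ≈ 16.385
Degrees of freedom = 4 − 1 = 3; critical value at α = 0.05 is 7.815.
Since 16.385 > 7.815, we reject the null hypothesis — the data do not fit the 9:3:3:1 ratio.

16.385; not consistent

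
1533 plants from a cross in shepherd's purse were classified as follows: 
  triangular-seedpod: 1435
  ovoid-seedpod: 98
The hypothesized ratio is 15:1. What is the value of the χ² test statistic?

0.053

The 15:1 ratio has 16 parts, so with N = 1533 the expected counts are:
  triangular-seedpod: 1533 × 15/16 = 1437.1875
  ovoid-seedpod: 1533 × 1/16 = 95.8125
χ² = Σ (O − E)² / E
  triangular-seedpod: (1435 − 1437.1875)² / 1437.1875 = 0.0033
  ovoid-seedpod: (98 − 95.8125)² / 95.8125 = 0.0499
χ² = 0.0033 + 0.0499 = 0.0532 ≈ 0.053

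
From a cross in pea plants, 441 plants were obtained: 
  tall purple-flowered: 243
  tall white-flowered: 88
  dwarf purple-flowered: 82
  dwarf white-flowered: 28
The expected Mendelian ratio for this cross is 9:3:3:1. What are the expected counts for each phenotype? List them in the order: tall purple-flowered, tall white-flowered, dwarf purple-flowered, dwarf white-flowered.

248.0625, 82.6875, 82.6875, 27.5625

The 9:3:3:1 ratio has 16 parts, so with N = 441 the expected counts are:
  tall purple-flowered: 441 × 9/16 = 248.0625
  tall white-flowered: 441 × 3/16 = 82.6875
  dwarf purple-flowered: 441 × 3/16 = 82.6875
  dwarf white-flowered: 441 × 1/16 = 27.5625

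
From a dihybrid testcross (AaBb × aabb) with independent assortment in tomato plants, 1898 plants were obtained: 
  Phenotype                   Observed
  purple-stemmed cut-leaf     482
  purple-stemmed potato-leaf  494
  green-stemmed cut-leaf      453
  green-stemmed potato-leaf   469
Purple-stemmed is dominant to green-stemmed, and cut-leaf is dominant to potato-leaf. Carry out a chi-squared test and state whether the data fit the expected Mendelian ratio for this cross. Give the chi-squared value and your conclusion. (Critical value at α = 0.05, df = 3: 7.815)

1.958; consistent

A dihybrid testcross with independent assortment gives a 1:1:1:1 ratio.
Expected counts for N = 1898 under a 1:1:1:1 ratio (total parts = 4):
  purple-stemmed cut-leaf: 1898 × 1/4 = 474.5
  purple-stemmed potato-leaf: 1898 × 1/4 = 474.5
  green-stemmed cut-leaf: 1898 × 1/4 = 474.5
  green-stemmed potato-leaf: 1898 × 1/4 = 474.5
χ² = Σ (O − E)² / E
  purple-stemmed cut-leaf: (482 − 474.5)² / 474.5 = 0.1185
  purple-stemmed potato-leaf: (494 − 474.5)² / 474.5 = 0.8014
  green-stemmed cut-leaf: (453 − 474.5)² / 474.5 = 0.9742
  green-stemmed potato-leaf: (469 − 474.5)² / 474.5 = 0.0638
χ² = 0.1185 + 0.8014 + 0.9742 + 0.0638 = 1.9579 ≈ 1.958
Degrees of freedom = 4 − 1 = 3; critical value at α = 0.05 is 7.815.
Since 1.958 < 7.815, we fail to reject the null hypothesis — the data are consistent with the 1:1:1:1 ratio.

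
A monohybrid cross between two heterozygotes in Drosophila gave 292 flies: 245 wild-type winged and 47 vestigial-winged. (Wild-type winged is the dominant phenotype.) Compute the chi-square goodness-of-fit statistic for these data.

12.347

For a monohybrid cross between heterozygotes with complete dominance, the expected phenotypic ratio is 3:1.
The 3:1 ratio has 4 parts, so with N = 292 the expected counts are:
  wild-type winged: 292 × 3/4 = 219
  vestigial-winged: 292 × 1/4 = 73
χ² = Σ (O − E)² / E
  wild-type winged: (245 − 219)² / 219 = 3.0868
  vestigial-winged: (47 − 73)² / 73 = 9.2603
χ² = 3.0868 + 9.2603 = 12.3471 ≈ 12.347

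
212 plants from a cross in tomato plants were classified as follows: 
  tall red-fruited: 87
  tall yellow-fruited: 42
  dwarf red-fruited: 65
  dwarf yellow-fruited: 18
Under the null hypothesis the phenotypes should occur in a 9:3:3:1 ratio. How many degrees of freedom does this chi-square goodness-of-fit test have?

3

A goodness-of-fit test with 4 phenotype classes has df = 4 − 1 = 3.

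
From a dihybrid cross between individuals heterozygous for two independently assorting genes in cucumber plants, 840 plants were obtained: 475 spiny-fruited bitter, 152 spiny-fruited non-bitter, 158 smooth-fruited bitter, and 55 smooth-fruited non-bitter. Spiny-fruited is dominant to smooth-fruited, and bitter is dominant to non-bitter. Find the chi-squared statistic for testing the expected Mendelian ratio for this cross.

0.326

A dihybrid F₂ with independent assortment and complete dominance at both loci gives a 9:3:3:1 phenotypic ratio.
Expected counts for N = 840 under a 9:3:3:1 ratio (total parts = 16):
  spiny-fruited bitter: 840 × 9/16 = 472.5
  spiny-fruited non-bitter: 840 × 3/16 = 157.5
  smooth-fruited bitter: 840 × 3/16 = 157.5
  smooth-fruited non-bitter: 840 × 1/16 = 52.5
χ² = Σ (O − E)² / E
  spiny-fruited bitter: (475 − 472.5)² / 472.5 = 0.0132
  spiny-fruited non-bitter: (152 − 157.5)² / 157.5 = 0.1921
  smooth-fruited bitter: (158 − 157.5)² / 157.5 = 0.0016
  smooth-fruited non-bitter: (55 − 52.5)² / 52.5 = 0.1190
χ² = 0.0132 + 0.1921 + 0.0016 + 0.1190 = 0.3259 ≈ 0.326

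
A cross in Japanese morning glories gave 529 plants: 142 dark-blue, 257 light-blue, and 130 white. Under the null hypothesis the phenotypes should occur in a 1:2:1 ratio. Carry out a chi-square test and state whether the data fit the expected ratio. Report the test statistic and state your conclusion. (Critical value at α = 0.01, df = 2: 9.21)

0.970; consistent

The 1:2:1 ratio has 4 parts, so with N = 529 the expected counts are:
  dark-blue: 529 × 1/4 = 132.25
  light-blue: 529 × 2/4 = 264.5
  white: 529 × 1/4 = 132.25
χ² = Σ (O − E)² / E
  dark-blue: (142 − 132.25)² / 132.25 = 0.7188
  light-blue: (257 − 264.5)² / 264.5 = 0.2127
  white: (130 − 132.25)² / 132.25 = 0.0383
χ² = 0.7188 + 0.2127 + 0.0383 = 0.9698 ≈ 0.970
Degrees of freedom = 3 − 1 = 2; critical value at α = 0.01 is 9.21.
Since 0.970 < 9.21, we fail to reject the null hypothesis — the data are consistent with the 1:2:1 ratio.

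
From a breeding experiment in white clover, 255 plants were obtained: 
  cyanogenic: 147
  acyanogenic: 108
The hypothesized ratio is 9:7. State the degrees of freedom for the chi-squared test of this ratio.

1

A goodness-of-fit test with 2 phenotype classes has df = 2 − 1 = 1.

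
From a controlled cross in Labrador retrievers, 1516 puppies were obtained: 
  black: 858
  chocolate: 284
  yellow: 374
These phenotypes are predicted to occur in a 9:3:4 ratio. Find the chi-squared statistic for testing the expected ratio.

Total ratio parts = 16. Expected numbers out of 1516:
  black: 1516 × 9/16 = 852.75
  chocolate: 1516 × 3/16 = 284.25
  yellow: 1516 × 4/16 = 379
χ² = Σ (O − E)² / E
  black: (858 − 852.75)² / 852.75 = 0.0323
  chocolate: (284 − 284.25)² / 284.25 = 0.0002
  yellow: (374 − 379)² / 379 = 0.0660
χ² = 0.0323 + 0.0002 + 0.0660 = 0.0985 ≈ 0.099

0.099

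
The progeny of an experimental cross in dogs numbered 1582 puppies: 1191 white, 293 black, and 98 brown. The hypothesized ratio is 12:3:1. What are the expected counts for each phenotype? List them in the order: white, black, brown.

1186.5, 296.625, 98.875

Expected counts for N = 1582 under a 12:3:1 ratio (total parts = 16):
  white: 1582 × 12/16 = 1186.5
  black: 1582 × 3/16 = 296.625
  brown: 1582 × 1/16 = 98.875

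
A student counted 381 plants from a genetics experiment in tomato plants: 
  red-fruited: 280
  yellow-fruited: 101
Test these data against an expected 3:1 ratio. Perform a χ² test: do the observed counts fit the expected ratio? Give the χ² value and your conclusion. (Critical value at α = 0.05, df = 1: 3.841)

Total ratio parts = 4. Expected numbers out of 381:
  red-fruited: 381 × 3/4 = 285.75
  yellow-fruited: 381 × 1/4 = 95.25
χ² = Σ (O − E)² / E
  red-fruited: (280 − 285.75)² / 285.75 = 0.1157
  yellow-fruited: (101 − 95.25)² / 95.25 = 0.3471
χ² = 0.1157 + 0.3471 = 0.4628 ≈ 0.463
Degrees of freedom = 2 − 1 = 1; critical value at α = 0.05 is 3.841.
Since 0.463 < 3.841, we fail to reject the null hypothesis — the data are consistent with the 3:1 ratio.

0.463; consistent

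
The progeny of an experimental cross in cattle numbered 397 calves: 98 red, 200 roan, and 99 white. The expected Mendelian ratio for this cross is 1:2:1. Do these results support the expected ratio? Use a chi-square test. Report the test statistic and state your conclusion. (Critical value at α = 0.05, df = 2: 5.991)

0.028; consistent

Under the 1:2:1 hypothesis (Σ ratio = 4, N = 397):
  red: 397 × 1/4 = 99.25
  roan: 397 × 2/4 = 198.5
  white: 397 × 1/4 = 99.25
χ² = Σ (O − E)² / E
  red: (98 − 99.25)² / 99.25 = 0.0157
  roan: (200 − 198.5)² / 198.5 = 0.0113
  white: (99 − 99.25)² / 99.25 = 0.0006
χ² = 0.0157 + 0.0113 + 0.0006 = 0.0276 ≈ 0.028
Degrees of freedom = 3 − 1 = 2; critical value at α = 0.05 is 5.991.
Since 0.028 < 5.991, we fail to reject the null hypothesis — the data are consistent with the 1:2:1 ratio.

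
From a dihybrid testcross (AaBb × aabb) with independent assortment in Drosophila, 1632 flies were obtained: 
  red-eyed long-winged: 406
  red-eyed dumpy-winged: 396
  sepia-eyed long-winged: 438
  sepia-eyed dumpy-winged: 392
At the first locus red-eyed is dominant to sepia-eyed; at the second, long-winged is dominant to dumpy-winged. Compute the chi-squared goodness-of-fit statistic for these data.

3.196

A dihybrid testcross with independent assortment gives a 1:1:1:1 ratio.
The 1:1:1:1 ratio has 4 parts, so with N = 1632 the expected counts are:
  red-eyed long-winged: 1632 × 1/4 = 408
  red-eyed dumpy-winged: 1632 × 1/4 = 408
  sepia-eyed long-winged: 1632 × 1/4 = 408
  sepia-eyed dumpy-winged: 1632 × 1/4 = 408
χ² = Σ (O − E)² / E
  red-eyed long-winged: (406 − 408)² / 408 = 0.0098
  red-eyed dumpy-winged: (396 − 408)² / 408 = 0.3529
  sepia-eyed long-winged: (438 − 408)² / 408 = 2.2059
  sepia-eyed dumpy-winged: (392 − 408)² / 408 = 0.6275
χ² = 0.0098 + 0.3529 + 2.2059 + 0.6275 = 3.1961 ≈ 3.196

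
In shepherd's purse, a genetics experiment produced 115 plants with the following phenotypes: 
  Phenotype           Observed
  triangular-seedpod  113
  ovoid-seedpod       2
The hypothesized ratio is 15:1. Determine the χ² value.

3.994

The 15:1 ratio has 16 parts, so with N = 115 the expected counts are:
  triangular-seedpod: 115 × 15/16 = 107.8125
  ovoid-seedpod: 115 × 1/16 = 7.1875
χ² = Σ (O − E)² / E
  triangular-seedpod: (113 − 107.8125)² / 107.8125 = 0.2496
  ovoid-seedpod: (2 − 7.1875)² / 7.1875 = 3.7440
χ² = 0.2496 + 3.7440 = 3.9936 ≈ 3.994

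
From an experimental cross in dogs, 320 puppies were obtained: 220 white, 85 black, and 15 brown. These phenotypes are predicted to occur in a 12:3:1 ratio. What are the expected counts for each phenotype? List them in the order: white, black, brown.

240, 60, 20

Expected counts for N = 320 under a 12:3:1 ratio (total parts = 16):
  white: 320 × 12/16 = 240
  black: 320 × 3/16 = 60
  brown: 320 × 1/16 = 20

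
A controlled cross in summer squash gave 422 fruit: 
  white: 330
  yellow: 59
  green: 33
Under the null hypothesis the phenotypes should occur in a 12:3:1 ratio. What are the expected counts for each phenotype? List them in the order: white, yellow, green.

316.5, 79.125, 26.375

Total ratio parts = 16. Expected numbers out of 422:
  white: 422 × 12/16 = 316.5
  yellow: 422 × 3/16 = 79.125
  green: 422 × 1/16 = 26.375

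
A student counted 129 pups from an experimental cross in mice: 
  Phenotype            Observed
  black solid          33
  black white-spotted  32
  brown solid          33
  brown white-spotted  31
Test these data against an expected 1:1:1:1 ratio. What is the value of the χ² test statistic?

Total ratio parts = 4. Expected numbers out of 129:
  black solid: 129 × 1/4 = 32.25
  black white-spotted: 129 × 1/4 = 32.25
  brown solid: 129 × 1/4 = 32.25
  brown white-spotted: 129 × 1/4 = 32.25
χ² = Σ (O − E)² / E
  black solid: (33 − 32.25)² / 32.25 = 0.0174
  black white-spotted: (32 − 32.25)² / 32.25 = 0.0019
  brown solid: (33 − 32.25)² / 32.25 = 0.0174
  brown white-spotted: (31 − 32.25)² / 32.25 = 0.0484
χ² = 0.0174 + 0.0019 + 0.0174 + 0.0484 = 0.0851 ≈ 0.085

0.085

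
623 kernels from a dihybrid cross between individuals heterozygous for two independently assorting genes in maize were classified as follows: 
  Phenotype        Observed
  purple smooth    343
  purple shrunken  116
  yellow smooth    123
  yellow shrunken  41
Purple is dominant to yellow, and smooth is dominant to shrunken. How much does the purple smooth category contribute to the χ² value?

A dihybrid F₂ with independent assortment and complete dominance at both loci gives a 9:3:3:1 phenotypic ratio.
Expected counts for N = 623 under a 9:3:3:1 ratio (total parts = 16):
  purple smooth: 623 × 9/16 = 350.4375
  purple shrunken: 623 × 3/16 = 116.8125
  yellow smooth: 623 × 3/16 = 116.8125
  yellow shrunken: 623 × 1/16 = 38.9375
Contribution of purple smooth: (343 − 350.4375)² / 350.4375 = 0.1578

0.158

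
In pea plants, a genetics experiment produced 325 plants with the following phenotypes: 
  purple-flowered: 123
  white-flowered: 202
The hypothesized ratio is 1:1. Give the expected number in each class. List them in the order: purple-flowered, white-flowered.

162.5, 162.5

Expected counts for N = 325 under a 1:1 ratio (total parts = 2):
  purple-flowered: 325 × 1/2 = 162.5
  white-flowered: 325 × 1/2 = 162.5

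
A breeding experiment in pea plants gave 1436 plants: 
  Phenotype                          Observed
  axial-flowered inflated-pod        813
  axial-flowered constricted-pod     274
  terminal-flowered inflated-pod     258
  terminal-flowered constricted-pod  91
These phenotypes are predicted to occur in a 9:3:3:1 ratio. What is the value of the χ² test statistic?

0.605

Total ratio parts = 16. Expected numbers out of 1436:
  axial-flowered inflated-pod: 1436 × 9/16 = 807.75
  axial-flowered constricted-pod: 1436 × 3/16 = 269.25
  terminal-flowered inflated-pod: 1436 × 3/16 = 269.25
  terminal-flowered constricted-pod: 1436 × 1/16 = 89.75
χ² = Σ (O − E)² / E
  axial-flowered inflated-pod: (813 − 807.75)² / 807.75 = 0.0341
  axial-flowered constricted-pod: (274 − 269.25)² / 269.25 = 0.0838
  terminal-flowered inflated-pod: (258 − 269.25)² / 269.25 = 0.4701
  terminal-flowered constricted-pod: (91 − 89.75)² / 89.75 = 0.0174
χ² = 0.0341 + 0.0838 + 0.4701 + 0.0174 = 0.6054 ≈ 0.605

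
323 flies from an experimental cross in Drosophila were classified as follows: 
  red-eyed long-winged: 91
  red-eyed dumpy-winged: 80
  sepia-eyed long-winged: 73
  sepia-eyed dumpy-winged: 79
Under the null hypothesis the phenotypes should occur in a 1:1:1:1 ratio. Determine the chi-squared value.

2.090

The 1:1:1:1 ratio has 4 parts, so with N = 323 the expected counts are:
  red-eyed long-winged: 323 × 1/4 = 80.75
  red-eyed dumpy-winged: 323 × 1/4 = 80.75
  sepia-eyed long-winged: 323 × 1/4 = 80.75
  sepia-eyed dumpy-winged: 323 × 1/4 = 80.75
χ² = Σ (O − E)² / E
  red-eyed long-winged: (91 − 80.75)² / 80.75 = 1.3011
  red-eyed dumpy-winged: (80 − 80.75)² / 80.75 = 0.0070
  sepia-eyed long-winged: (73 − 80.75)² / 80.75 = 0.7438
  sepia-eyed dumpy-winged: (79 − 80.75)² / 80.75 = 0.0379
χ² = 1.3011 + 0.0070 + 0.7438 + 0.0379 = 2.0898 ≈ 2.090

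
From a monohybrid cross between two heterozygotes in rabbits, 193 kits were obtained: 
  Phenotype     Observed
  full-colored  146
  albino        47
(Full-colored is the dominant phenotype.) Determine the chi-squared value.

For a monohybrid cross between heterozygotes with complete dominance, the expected phenotypic ratio is 3:1.
The 3:1 ratio has 4 parts, so with N = 193 the expected counts are:
  full-colored: 193 × 3/4 = 144.75
  albino: 193 × 1/4 = 48.25
χ² = Σ (O − E)² / E
  full-colored: (146 − 144.75)² / 144.75 = 0.0108
  albino: (47 − 48.25)² / 48.25 = 0.0324
χ² = 0.0108 + 0.0324 = 0.0432 ≈ 0.043

0.043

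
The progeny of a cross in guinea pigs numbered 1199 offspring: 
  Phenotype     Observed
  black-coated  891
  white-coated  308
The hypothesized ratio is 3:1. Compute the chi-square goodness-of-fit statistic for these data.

0.303

The 3:1 ratio has 4 parts, so with N = 1199 the expected counts are:
  black-coated: 1199 × 3/4 = 899.25
  white-coated: 1199 × 1/4 = 299.75
χ² = Σ (O − E)² / E
  black-coated: (891 − 899.25)² / 899.25 = 0.0757
  white-coated: (308 − 299.75)² / 299.75 = 0.2271
χ² = 0.0757 + 0.2271 = 0.3028 ≈ 0.303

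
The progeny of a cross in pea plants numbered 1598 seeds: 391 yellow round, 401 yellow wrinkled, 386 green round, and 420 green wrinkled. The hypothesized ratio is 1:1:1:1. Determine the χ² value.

1.695

Total ratio parts = 4. Expected numbers out of 1598:
  yellow round: 1598 × 1/4 = 399.5
  yellow wrinkled: 1598 × 1/4 = 399.5
  green round: 1598 × 1/4 = 399.5
  green wrinkled: 1598 × 1/4 = 399.5
χ² = Σ (O − E)² / E
  yellow round: (391 − 399.5)² / 399.5 = 0.1809
  yellow wrinkled: (401 − 399.5)² / 399.5 = 0.0056
  green round: (386 − 399.5)² / 399.5 = 0.4562
  green wrinkled: (420 − 399.5)² / 399.5 = 1.0519
χ² = 0.1809 + 0.0056 + 0.4562 + 1.0519 = 1.6946 ≈ 1.695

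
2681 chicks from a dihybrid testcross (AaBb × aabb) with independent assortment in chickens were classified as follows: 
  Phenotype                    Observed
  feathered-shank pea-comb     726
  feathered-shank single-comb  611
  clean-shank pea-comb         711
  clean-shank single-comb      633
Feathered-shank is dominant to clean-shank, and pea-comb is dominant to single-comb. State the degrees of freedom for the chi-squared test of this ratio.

3

A dihybrid testcross with independent assortment gives a 1:1:1:1 ratio.
A goodness-of-fit test with 4 phenotype classes has df = 4 − 1 = 3.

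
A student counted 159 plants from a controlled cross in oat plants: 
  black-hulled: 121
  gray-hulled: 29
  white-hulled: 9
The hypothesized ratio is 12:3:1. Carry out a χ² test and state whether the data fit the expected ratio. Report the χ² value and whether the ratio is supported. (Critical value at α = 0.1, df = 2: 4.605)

0.136; consistent

Expected counts for N = 159 under a 12:3:1 ratio (total parts = 16):
  black-hulled: 159 × 12/16 = 119.25
  gray-hulled: 159 × 3/16 = 29.8125
  white-hulled: 159 × 1/16 = 9.9375
χ² = Σ (O − E)² / E
  black-hulled: (121 − 119.25)² / 119.25 = 0.0257
  gray-hulled: (29 − 29.8125)² / 29.8125 = 0.0221
  white-hulled: (9 − 9.9375)² / 9.9375 = 0.0884
χ² = 0.0257 + 0.0221 + 0.0884 = 0.1362 ≈ 0.136
Degrees of freedom = 3 − 1 = 2; critical value at α = 0.1 is 4.605.
Since 0.136 < 4.605, we fail to reject the null hypothesis — the data are consistent with the 12:3:1 ratio.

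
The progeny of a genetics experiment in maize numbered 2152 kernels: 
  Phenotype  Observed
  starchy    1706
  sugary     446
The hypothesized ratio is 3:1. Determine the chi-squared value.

The 3:1 ratio has 4 parts, so with N = 2152 the expected counts are:
  starchy: 2152 × 3/4 = 1614
  sugary: 2152 × 1/4 = 538
χ² = Σ (O − E)² / E
  starchy: (1706 − 1614)² / 1614 = 5.2441
  sugary: (446 − 538)² / 538 = 15.7323
χ² = 5.2441 + 15.7323 = 20.9764 ≈ 20.976

20.976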